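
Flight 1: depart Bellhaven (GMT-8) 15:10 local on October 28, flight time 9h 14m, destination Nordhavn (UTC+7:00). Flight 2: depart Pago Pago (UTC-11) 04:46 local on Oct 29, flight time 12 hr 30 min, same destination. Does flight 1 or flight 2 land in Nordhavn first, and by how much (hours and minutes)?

Flight 1 in UTC: 15:10 + 8:00 = 23:10 on Oct 28.
+9 hours 14 minutes → arrive 08:24 UTC on Oct 29.
Flight 2 in UTC: 04:46 + 11:00 = 15:46 on Oct 29.
+12 hours 30 minutes → arrive 04:16 UTC on Oct 30.
Flight 1 lands earlier by 19 hours 52 minutes.

the first, by 19 hours 52 minutes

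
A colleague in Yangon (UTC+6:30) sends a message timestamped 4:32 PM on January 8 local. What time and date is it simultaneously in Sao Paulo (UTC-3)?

7:02 AM on Jan 8

In UTC: 4:32 PM − 6:30 = 10:02 AM on Jan 8.
Sao Paulo is UTC−3:00: 10:02 AM − 3:00 = 7:02 AM on Jan 8.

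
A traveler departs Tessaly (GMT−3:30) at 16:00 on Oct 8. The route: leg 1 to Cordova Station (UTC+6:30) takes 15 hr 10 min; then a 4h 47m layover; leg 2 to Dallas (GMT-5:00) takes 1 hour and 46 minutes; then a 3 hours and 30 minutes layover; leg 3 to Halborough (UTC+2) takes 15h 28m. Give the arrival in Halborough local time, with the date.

14:11 on October 10

Convert departure to UTC: 16:00 + 3:30 = 19:30 UTC on Oct 8.
Add 15 hours 10 minutes leg 1 → 10:40 UTC (Oct 9).
Add 4 hours 47 minutes layover in Cordova Station → 15:27 UTC.
Add 1 hour 46 minutes leg 2 → 17:13 UTC.
Add 3 hours and 30 minutes layover in Dallas → 20:43 UTC.
Add 15 hours and 28 minutes leg 3 → 12:11 UTC (Oct 10).
Halborough is UTC+2:00, so local arrival = 12:11 + 2:00 = 14:11 on Oct 10.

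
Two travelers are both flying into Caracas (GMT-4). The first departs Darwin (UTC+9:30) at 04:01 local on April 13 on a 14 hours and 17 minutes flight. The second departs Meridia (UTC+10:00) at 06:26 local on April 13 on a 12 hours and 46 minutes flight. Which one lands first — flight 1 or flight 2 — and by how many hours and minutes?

the first, by 24 minutes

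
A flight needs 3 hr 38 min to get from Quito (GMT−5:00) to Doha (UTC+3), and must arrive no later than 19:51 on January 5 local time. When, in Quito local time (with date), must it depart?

Target arrival in UTC: 19:51 − 3:00 = 16:51 on Jan 5.
Subtract 3 hours and 38 minutes → departure 13:13 UTC on Jan 5.
Quito is UTC−5:00: 13:13 − 5:00 = 08:13 on Jan 5.

08:13 on January 5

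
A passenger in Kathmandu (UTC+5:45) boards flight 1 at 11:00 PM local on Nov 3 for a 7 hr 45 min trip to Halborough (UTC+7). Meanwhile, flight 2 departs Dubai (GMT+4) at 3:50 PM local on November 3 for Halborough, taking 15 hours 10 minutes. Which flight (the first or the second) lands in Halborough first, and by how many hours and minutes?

Flight 1 in UTC: 11:00 PM − 5:45 = 5:15 PM on Nov 3.
+7 hours 45 minutes → arrive 1:00 AM UTC on Nov 4.
Flight 2 in UTC: 3:50 PM − 4:00 = 11:50 AM on Nov 3.
+15 hours 10 minutes → arrive 3:00 AM UTC on Nov 4.
Flight 1 lands earlier by 2 hours.

the first, by 2 hours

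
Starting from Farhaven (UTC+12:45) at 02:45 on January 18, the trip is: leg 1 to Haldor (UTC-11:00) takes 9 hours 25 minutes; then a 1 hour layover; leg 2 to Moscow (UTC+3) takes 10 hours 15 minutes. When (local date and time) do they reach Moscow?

13:40 on January 18

Convert departure to UTC: 02:45 − 12:45 = 14:00 UTC on Jan 17.
Add 9 hours and 25 minutes leg 1 → 23:25 UTC.
Add 1 hour layover in Haldor → 00:25 UTC (Jan 18).
Add 10 hours and 15 minutes leg 2 → 10:40 UTC.
Moscow is UTC+3:00, so local arrival = 10:40 + 3:00 = 13:40 on Jan 18.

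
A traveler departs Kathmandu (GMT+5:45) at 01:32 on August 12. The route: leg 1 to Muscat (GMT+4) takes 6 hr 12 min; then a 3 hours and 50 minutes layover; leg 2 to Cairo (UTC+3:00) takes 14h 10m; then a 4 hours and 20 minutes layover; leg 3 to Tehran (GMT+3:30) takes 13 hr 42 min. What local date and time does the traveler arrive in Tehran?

17:31 on Aug 13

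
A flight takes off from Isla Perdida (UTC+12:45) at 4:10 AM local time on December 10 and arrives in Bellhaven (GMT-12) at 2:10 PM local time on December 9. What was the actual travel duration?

Bellhaven is 24:45 behind Isla Perdida.
Clock-face elapsed time (ignoring zones) is −14 hours.
Actual elapsed = −14 hours + 24:45 = 10 hours 45 minutes.

10 hours 45 minutes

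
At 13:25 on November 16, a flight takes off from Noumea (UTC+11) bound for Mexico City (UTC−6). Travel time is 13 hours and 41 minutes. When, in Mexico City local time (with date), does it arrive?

Convert departure to UTC: 13:25 − 11:00 = 02:25 UTC on Nov 16.
Add 13 hours and 41 minutes travel time → 16:06 UTC.
Mexico City is UTC−6:00, so local arrival = 16:06 − 6:00 = 10:06 on Nov 16.

10:06 on Nov 16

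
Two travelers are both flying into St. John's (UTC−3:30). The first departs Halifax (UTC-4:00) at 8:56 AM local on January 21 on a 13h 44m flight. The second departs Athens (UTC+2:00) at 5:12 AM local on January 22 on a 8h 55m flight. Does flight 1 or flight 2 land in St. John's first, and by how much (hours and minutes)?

the first, by 9 hours 27 minutes

Flight 1 in UTC: 8:56 AM + 4:00 = 12:56 PM on Jan 21.
+13 hours 44 minutes → arrive 2:40 AM UTC on Jan 22.
Flight 2 in UTC: 5:12 AM − 2:00 = 3:12 AM on Jan 22.
+8 hours 55 minutes → arrive 12:07 PM UTC on Jan 22.
Flight 1 lands earlier by 9 hours 27 minutes.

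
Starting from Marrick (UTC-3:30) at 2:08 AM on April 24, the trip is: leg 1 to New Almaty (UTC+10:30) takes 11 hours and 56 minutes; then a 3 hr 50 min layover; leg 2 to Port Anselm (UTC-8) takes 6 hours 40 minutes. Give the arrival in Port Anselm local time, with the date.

Convert departure to UTC: 2:08 AM + 3:30 = 5:38 AM UTC on Apr 24.
Add 11 hours and 56 minutes leg 1 → 5:34 PM UTC.
Add 3 hours 50 minutes layover in New Almaty → 9:24 PM UTC.
Add 6 hours and 40 minutes leg 2 → 4:04 AM UTC (Apr 25).
Port Anselm is UTC−8:00, so local arrival = 4:04 AM − 8:00 = 8:04 PM on Apr 24.

8:04 PM on Apr 24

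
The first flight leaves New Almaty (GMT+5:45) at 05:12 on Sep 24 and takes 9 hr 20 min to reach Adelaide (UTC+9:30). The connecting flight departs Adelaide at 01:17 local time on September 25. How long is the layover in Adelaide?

Convert departure to UTC: 05:12 − 5:45 = 23:27 UTC on Sep 23.
Add 9 hours 20 minutes flight time → 08:47 UTC (Sep 24).
Adelaide is UTC+9:30, so local arrival = 08:47 + 9:30 = 18:17 on Sep 24.
Layover = 01:17 − 18:17 (+1 day) = 7 hours.

7 hours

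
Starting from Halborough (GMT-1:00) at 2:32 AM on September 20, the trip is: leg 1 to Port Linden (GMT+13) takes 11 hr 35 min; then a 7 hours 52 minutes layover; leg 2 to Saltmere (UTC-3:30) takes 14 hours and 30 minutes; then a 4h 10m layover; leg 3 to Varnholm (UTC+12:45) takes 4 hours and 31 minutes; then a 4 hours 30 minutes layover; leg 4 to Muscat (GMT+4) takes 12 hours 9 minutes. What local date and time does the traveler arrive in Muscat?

Convert departure to UTC: 2:32 AM + 1:00 = 3:32 AM UTC on Sep 20.
Add 11 hours 35 minutes leg 1 → 3:07 PM UTC.
Add 7 hours and 52 minutes layover in Port Linden → 10:59 PM UTC.
Add 14 hours 30 minutes leg 2 → 1:29 PM UTC (Sep 21).
Add 4 hours and 10 minutes layover in Saltmere → 5:39 PM UTC.
Add 4 hours 31 minutes leg 3 → 10:10 PM UTC.
Add 4 hours and 30 minutes layover in Varnholm → 2:40 AM UTC (Sep 22).
Add 12 hours 9 minutes leg 4 → 2:49 PM UTC.
Muscat is UTC+4:00, so local arrival = 2:49 PM + 4:00 = 6:49 PM on Sep 22.

6:49 PM on Sep 22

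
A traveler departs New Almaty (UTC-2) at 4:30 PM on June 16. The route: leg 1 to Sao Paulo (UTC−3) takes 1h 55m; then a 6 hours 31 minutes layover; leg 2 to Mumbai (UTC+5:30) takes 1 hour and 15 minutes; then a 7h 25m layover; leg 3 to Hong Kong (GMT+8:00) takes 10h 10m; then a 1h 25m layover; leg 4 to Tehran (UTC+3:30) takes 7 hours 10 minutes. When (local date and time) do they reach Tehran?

Convert departure to UTC: 4:30 PM + 2:00 = 6:30 PM UTC on Jun 16.
Add 1 hour 55 minutes leg 1 → 8:25 PM UTC.
Add 6 hours 31 minutes layover in Sao Paulo → 2:56 AM UTC (Jun 17).
Add 1 hour and 15 minutes leg 2 → 4:11 AM UTC.
Add 7 hours and 25 minutes layover in Mumbai → 11:36 AM UTC.
Add 10 hours and 10 minutes leg 3 → 9:46 PM UTC.
Add 1 hour 25 minutes layover in Hong Kong → 11:11 PM UTC.
Add 7 hours and 10 minutes leg 4 → 6:21 AM UTC (Jun 18).
Tehran is UTC+3:30, so local arrival = 6:21 AM + 3:30 = 9:51 AM on Jun 18.

9:51 AM on June 18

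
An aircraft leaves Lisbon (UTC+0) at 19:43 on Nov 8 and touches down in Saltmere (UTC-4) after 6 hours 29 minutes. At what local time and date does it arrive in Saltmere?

22:12 on November 8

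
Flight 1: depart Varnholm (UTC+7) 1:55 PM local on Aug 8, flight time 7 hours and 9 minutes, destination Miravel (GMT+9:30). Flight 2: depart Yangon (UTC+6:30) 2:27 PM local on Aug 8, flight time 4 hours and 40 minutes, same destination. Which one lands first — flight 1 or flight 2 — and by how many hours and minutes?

Flight 1 in UTC: 1:55 PM − 7:00 = 6:55 AM on Aug 8.
+7 hours and 9 minutes → arrive 2:04 PM UTC on Aug 8.
Flight 2 in UTC: 2:27 PM − 6:30 = 7:57 AM on Aug 8.
+4 hours 40 minutes → arrive 12:37 PM UTC on Aug 8.
Flight 2 lands earlier by 1 hour 27 minutes.

the second, by 1 hour 27 minutes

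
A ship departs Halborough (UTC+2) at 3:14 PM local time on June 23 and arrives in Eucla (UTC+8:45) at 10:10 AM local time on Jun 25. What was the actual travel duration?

Departure in UTC: 3:14 PM − 2:00 = 1:14 PM on Jun 23.
Arrival in UTC: 10:10 AM − 8:45 = 1:25 AM on Jun 25.
Elapsed = 1:25 AM − 1:14 PM (+2 days) = 36 hours 11 minutes.

36 hours 11 minutes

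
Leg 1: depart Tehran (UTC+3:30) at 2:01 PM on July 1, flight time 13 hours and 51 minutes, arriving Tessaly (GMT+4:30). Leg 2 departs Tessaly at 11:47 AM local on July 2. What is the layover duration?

6 hours 55 minutes

Convert departure to UTC: 2:01 PM − 3:30 = 10:31 AM UTC on Jul 1.
Add 13 hours 51 minutes flight time → 12:22 AM UTC (Jul 2).
Tessaly is UTC+4:30, so local arrival = 12:22 AM + 4:30 = 4:52 AM on Jul 2.
Layover = 11:47 AM − 4:52 AM = 6 hours 55 minutes.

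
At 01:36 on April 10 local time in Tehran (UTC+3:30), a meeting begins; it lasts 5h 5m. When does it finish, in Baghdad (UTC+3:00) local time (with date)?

Convert start to UTC: 01:36 − 3:30 = 22:06 UTC on Apr 9.
Add 5 hours 5 minutes duration → 03:11 UTC (Apr 10).
Baghdad is UTC+3:00, so local end time = 03:11 + 3:00 = 06:11 on Apr 10.

06:11 on April 10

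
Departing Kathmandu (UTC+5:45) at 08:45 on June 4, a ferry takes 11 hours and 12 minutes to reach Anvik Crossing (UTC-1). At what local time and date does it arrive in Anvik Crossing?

Convert departure to UTC: 08:45 − 5:45 = 03:00 UTC on Jun 4.
Add 11 hours 12 minutes travel time → 14:12 UTC.
Anvik Crossing is UTC−1:00, so local arrival = 14:12 − 1:00 = 13:12 on Jun 4.

13:12 on Jun 4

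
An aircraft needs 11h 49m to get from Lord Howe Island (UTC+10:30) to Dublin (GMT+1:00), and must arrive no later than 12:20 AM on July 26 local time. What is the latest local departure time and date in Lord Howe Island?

10:01 PM on July 25

Target arrival in UTC: 12:20 AM − 1:00 = 11:20 PM on Jul 25.
Subtract 11 hours 49 minutes → departure 11:31 AM UTC on Jul 25.
Lord Howe Island is UTC+10:30: 11:31 AM + 10:30 = 10:01 PM on Jul 25.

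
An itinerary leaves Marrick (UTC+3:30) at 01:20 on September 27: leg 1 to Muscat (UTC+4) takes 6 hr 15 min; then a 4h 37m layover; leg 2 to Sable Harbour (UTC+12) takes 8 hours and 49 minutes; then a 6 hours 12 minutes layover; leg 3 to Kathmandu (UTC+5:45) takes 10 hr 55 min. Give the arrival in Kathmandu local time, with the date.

16:23 on September 28

Convert departure to UTC: 01:20 − 3:30 = 21:50 UTC on Sep 26.
Add 6 hours and 15 minutes leg 1 → 04:05 UTC (Sep 27).
Add 4 hours and 37 minutes layover in Muscat → 08:42 UTC.
Add 8 hours 49 minutes leg 2 → 17:31 UTC.
Add 6 hours 12 minutes layover in Sable Harbour → 23:43 UTC.
Add 10 hours 55 minutes leg 3 → 10:38 UTC (Sep 28).
Kathmandu is UTC+5:45, so local arrival = 10:38 + 5:45 = 16:23 on Sep 28.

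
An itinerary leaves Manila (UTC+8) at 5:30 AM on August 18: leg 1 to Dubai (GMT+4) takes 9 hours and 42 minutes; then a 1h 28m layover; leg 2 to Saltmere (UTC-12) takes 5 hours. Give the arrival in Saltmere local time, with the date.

1:40 AM on Aug 18

Convert departure to UTC: 5:30 AM − 8:00 = 9:30 PM UTC on Aug 17.
Add 9 hours and 42 minutes leg 1 → 7:12 AM UTC (Aug 18).
Add 1 hour and 28 minutes layover in Dubai → 8:40 AM UTC.
Add 5 hours leg 2 → 1:40 PM UTC.
Saltmere is UTC−12:00, so local arrival = 1:40 PM − 12:00 = 1:40 AM on Aug 18.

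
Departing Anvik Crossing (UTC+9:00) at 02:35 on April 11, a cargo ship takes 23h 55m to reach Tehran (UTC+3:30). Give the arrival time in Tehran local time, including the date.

21:00 on Apr 11

Convert departure to UTC: 02:35 − 9:00 = 17:35 UTC on Apr 10.
Add 23 hours 55 minutes travel time → 17:30 UTC (Apr 11).
Tehran is UTC+3:30, so local arrival = 17:30 + 3:30 = 21:00 on Apr 11.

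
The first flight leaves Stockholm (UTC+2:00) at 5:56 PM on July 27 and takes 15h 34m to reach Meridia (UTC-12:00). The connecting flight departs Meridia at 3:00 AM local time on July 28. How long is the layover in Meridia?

7 hours 30 minutes

Convert departure to UTC: 5:56 PM − 2:00 = 3:56 PM UTC on Jul 27.
Add 15 hours 34 minutes flight time → 7:30 AM UTC (Jul 28).
Meridia is UTC−12:00, so local arrival = 7:30 AM − 12:00 = 7:30 PM on Jul 27.
Layover = 3:00 AM − 7:30 PM (+1 day) = 7 hours 30 minutes.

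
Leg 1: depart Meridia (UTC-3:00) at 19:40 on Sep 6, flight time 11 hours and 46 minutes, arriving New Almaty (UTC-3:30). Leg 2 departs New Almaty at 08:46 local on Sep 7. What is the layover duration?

1 hour 50 minutes

Convert departure to UTC: 19:40 + 3:00 = 22:40 UTC on Sep 6.
Add 11 hours 46 minutes flight time → 10:26 UTC (Sep 7).
New Almaty is UTC−3:30, so local arrival = 10:26 − 3:30 = 06:56 on Sep 7.
Layover = 08:46 − 06:56 = 1 hour 50 minutes.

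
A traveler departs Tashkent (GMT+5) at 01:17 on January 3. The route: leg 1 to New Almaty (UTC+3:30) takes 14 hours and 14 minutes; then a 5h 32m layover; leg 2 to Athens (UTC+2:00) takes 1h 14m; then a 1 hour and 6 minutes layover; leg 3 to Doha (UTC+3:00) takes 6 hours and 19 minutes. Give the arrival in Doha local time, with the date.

Convert departure to UTC: 01:17 − 5:00 = 20:17 UTC on Jan 2.
Add 14 hours and 14 minutes leg 1 → 10:31 UTC (Jan 3).
Add 5 hours 32 minutes layover in New Almaty → 16:03 UTC.
Add 1 hour 14 minutes leg 2 → 17:17 UTC.
Add 1 hour 6 minutes layover in Athens → 18:23 UTC.
Add 6 hours 19 minutes leg 3 → 00:42 UTC (Jan 4).
Doha is UTC+3:00, so local arrival = 00:42 + 3:00 = 03:42 on Jan 4.

03:42 on January 4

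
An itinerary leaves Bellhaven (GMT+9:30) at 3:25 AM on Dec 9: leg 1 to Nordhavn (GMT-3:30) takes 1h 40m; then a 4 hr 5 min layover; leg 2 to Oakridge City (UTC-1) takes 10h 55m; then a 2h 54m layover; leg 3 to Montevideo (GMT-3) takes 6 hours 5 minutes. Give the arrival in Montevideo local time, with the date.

4:34 PM on December 9

Convert departure to UTC: 3:25 AM − 9:30 = 5:55 PM UTC on Dec 8.
Add 1 hour and 40 minutes leg 1 → 7:35 PM UTC.
Add 4 hours 5 minutes layover in Nordhavn → 11:40 PM UTC.
Add 10 hours and 55 minutes leg 2 → 10:35 AM UTC (Dec 9).
Add 2 hours 54 minutes layover in Oakridge City → 1:29 PM UTC.
Add 6 hours and 5 minutes leg 3 → 7:34 PM UTC.
Montevideo is UTC−3:00, so local arrival = 7:34 PM − 3:00 = 4:34 PM on Dec 9.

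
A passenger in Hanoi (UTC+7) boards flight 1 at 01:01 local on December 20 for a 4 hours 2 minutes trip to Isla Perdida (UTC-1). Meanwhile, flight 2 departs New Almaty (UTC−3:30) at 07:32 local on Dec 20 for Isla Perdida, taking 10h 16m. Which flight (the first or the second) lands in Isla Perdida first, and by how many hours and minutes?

Flight 1 in UTC: 01:01 − 7:00 = 18:01 on Dec 19.
+4 hours 2 minutes → arrive 22:03 UTC on Dec 19.
Flight 2 in UTC: 07:32 + 3:30 = 11:02 on Dec 20.
+10 hours and 16 minutes → arrive 21:18 UTC on Dec 20.
Flight 1 lands earlier by 23 hours 15 minutes.

the first, by 23 hours 15 minutes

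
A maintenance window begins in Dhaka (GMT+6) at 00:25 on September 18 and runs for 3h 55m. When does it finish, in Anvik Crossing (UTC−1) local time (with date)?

Convert start to UTC: 00:25 − 6:00 = 18:25 UTC on Sep 17.
Add 3 hours and 55 minutes duration → 22:20 UTC.
Anvik Crossing is UTC−1:00, so local end time = 22:20 − 1:00 = 21:20 on Sep 17.

21:20 on September 17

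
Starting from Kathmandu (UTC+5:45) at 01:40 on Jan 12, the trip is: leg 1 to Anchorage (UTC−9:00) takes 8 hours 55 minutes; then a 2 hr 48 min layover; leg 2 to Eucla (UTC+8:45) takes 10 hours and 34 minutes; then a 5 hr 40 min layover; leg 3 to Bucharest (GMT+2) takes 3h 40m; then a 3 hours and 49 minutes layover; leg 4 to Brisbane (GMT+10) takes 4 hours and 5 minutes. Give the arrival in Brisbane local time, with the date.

21:26 on January 13

Convert departure to UTC: 01:40 − 5:45 = 19:55 UTC on Jan 11.
Add 8 hours and 55 minutes leg 1 → 04:50 UTC (Jan 12).
Add 2 hours and 48 minutes layover in Anchorage → 07:38 UTC.
Add 10 hours and 34 minutes leg 2 → 18:12 UTC.
Add 5 hours and 40 minutes layover in Eucla → 23:52 UTC.
Add 3 hours 40 minutes leg 3 → 03:32 UTC (Jan 13).
Add 3 hours 49 minutes layover in Bucharest → 07:21 UTC.
Add 4 hours and 5 minutes leg 4 → 11:26 UTC.
Brisbane is UTC+10:00, so local arrival = 11:26 + 10:00 = 21:26 on Jan 13.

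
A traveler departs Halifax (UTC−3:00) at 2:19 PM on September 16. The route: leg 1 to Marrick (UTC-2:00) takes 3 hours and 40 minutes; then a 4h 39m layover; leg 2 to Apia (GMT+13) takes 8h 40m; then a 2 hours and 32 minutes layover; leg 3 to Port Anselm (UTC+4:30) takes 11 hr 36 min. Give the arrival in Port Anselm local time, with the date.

Convert departure to UTC: 2:19 PM + 3:00 = 5:19 PM UTC on Sep 16.
Add 3 hours and 40 minutes leg 1 → 8:59 PM UTC.
Add 4 hours 39 minutes layover in Marrick → 1:38 AM UTC (Sep 17).
Add 8 hours and 40 minutes leg 2 → 10:18 AM UTC.
Add 2 hours 32 minutes layover in Apia → 12:50 PM UTC.
Add 11 hours and 36 minutes leg 3 → 12:26 AM UTC (Sep 18).
Port Anselm is UTC+4:30, so local arrival = 12:26 AM + 4:30 = 4:56 AM on Sep 18.

4:56 AM on September 18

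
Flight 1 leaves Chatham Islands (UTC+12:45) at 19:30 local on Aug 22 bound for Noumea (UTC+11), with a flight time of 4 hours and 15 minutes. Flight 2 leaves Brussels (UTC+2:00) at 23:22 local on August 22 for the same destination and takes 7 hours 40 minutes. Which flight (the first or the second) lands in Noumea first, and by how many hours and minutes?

the first, by 18 hours 2 minutes

Flight 1 in UTC: 19:30 − 12:45 = 06:45 on Aug 22.
+4 hours and 15 minutes → arrive 11:00 UTC on Aug 22.
Flight 2 in UTC: 23:22 − 2:00 = 21:22 on Aug 22.
+7 hours 40 minutes → arrive 05:02 UTC on Aug 23.
Flight 1 lands earlier by 18 hours 2 minutes.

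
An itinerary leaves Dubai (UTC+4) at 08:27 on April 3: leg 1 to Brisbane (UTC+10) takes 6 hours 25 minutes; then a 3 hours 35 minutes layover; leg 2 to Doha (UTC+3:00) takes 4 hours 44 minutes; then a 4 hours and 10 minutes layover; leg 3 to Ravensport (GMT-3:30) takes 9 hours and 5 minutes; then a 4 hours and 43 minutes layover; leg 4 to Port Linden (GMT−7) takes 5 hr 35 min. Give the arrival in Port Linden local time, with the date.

Convert departure to UTC: 08:27 − 4:00 = 04:27 UTC on Apr 3.
Add 6 hours and 25 minutes leg 1 → 10:52 UTC.
Add 3 hours and 35 minutes layover in Brisbane → 14:27 UTC.
Add 4 hours and 44 minutes leg 2 → 19:11 UTC.
Add 4 hours and 10 minutes layover in Doha → 23:21 UTC.
Add 9 hours 5 minutes leg 3 → 08:26 UTC (Apr 4).
Add 4 hours 43 minutes layover in Ravensport → 13:09 UTC.
Add 5 hours and 35 minutes leg 4 → 18:44 UTC.
Port Linden is UTC−7:00, so local arrival = 18:44 − 7:00 = 11:44 on Apr 4.

11:44 on April 4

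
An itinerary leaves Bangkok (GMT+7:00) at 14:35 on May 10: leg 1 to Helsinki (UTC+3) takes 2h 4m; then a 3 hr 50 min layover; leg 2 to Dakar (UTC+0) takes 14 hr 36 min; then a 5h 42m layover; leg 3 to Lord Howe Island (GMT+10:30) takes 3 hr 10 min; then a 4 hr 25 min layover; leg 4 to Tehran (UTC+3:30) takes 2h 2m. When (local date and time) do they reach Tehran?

22:54 on May 11

Convert departure to UTC: 14:35 − 7:00 = 07:35 UTC on May 10.
Add 2 hours and 4 minutes leg 1 → 09:39 UTC.
Add 3 hours 50 minutes layover in Helsinki → 13:29 UTC.
Add 14 hours and 36 minutes leg 2 → 04:05 UTC (May 11).
Add 5 hours 42 minutes layover in Dakar → 09:47 UTC.
Add 3 hours 10 minutes leg 3 → 12:57 UTC.
Add 4 hours 25 minutes layover in Lord Howe Island → 17:22 UTC.
Add 2 hours 2 minutes leg 4 → 19:24 UTC.
Tehran is UTC+3:30, so local arrival = 19:24 + 3:30 = 22:54 on May 11.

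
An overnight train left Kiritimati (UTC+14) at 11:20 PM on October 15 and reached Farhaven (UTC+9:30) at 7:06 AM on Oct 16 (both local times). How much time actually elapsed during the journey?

12 hours 16 minutes

Farhaven is 4:30 behind Kiritimati.
Clock-face elapsed time (ignoring zones) is 7 hours 46 minutes.
Actual elapsed = 7 hours 46 minutes + 4:30 = 12 hours 16 minutes.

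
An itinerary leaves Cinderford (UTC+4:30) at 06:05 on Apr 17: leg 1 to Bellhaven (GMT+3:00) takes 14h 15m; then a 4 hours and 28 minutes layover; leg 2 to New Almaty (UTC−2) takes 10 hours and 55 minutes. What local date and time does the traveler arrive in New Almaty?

05:13 on April 18

Convert departure to UTC: 06:05 − 4:30 = 01:35 UTC on Apr 17.
Add 14 hours and 15 minutes leg 1 → 15:50 UTC.
Add 4 hours and 28 minutes layover in Bellhaven → 20:18 UTC.
Add 10 hours 55 minutes leg 2 → 07:13 UTC (Apr 18).
New Almaty is UTC−2:00, so local arrival = 07:13 − 2:00 = 05:13 on Apr 18.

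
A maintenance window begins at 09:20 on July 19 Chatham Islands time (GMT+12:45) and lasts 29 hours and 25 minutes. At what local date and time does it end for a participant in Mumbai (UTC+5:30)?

07:30 on July 20

Convert start to UTC: 09:20 − 12:45 = 20:35 UTC on Jul 18.
Add 29 hours 25 minutes duration → 02:00 UTC (Jul 20).
Mumbai is UTC+5:30, so local end time = 02:00 + 5:30 = 07:30 on Jul 20.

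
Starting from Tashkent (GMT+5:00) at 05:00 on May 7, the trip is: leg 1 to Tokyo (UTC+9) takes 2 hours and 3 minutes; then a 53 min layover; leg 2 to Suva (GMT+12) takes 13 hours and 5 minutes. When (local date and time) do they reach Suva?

04:01 on May 8

Convert departure to UTC: 05:00 − 5:00 = 00:00 UTC on May 7.
Add 2 hours and 3 minutes leg 1 → 02:03 UTC.
Add 53 minutes layover in Tokyo → 02:56 UTC.
Add 13 hours 5 minutes leg 2 → 16:01 UTC.
Suva is UTC+12:00, so local arrival = 16:01 + 12:00 = 04:01 on May 8.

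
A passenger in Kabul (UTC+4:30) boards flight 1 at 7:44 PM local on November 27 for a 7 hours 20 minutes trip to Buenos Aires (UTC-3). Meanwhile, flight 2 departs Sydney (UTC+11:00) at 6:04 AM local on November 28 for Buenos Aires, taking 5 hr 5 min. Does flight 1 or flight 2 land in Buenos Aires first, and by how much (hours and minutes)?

the first, by 1 hour 35 minutes

Flight 1 in UTC: 7:44 PM − 4:30 = 3:14 PM on Nov 27.
+7 hours and 20 minutes → arrive 10:34 PM UTC on Nov 27.
Flight 2 in UTC: 6:04 AM − 11:00 = 7:04 PM on Nov 27.
+5 hours and 5 minutes → arrive 12:09 AM UTC on Nov 28.
Flight 1 lands earlier by 1 hour 35 minutes.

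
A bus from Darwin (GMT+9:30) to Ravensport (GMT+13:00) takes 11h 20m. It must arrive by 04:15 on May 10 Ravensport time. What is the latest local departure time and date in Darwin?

13:25 on May 9

Target arrival in UTC: 04:15 − 13:00 = 15:15 on May 9.
Subtract 11 hours and 20 minutes → departure 03:55 UTC on May 9.
Darwin is UTC+9:30: 03:55 + 9:30 = 13:25 on May 9.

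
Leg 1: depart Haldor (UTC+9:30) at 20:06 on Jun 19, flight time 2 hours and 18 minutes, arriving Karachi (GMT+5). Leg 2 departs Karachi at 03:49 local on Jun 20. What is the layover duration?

9 hours 55 minutes

Convert departure to UTC: 20:06 − 9:30 = 10:36 UTC on Jun 19.
Add 2 hours 18 minutes flight time → 12:54 UTC.
Karachi is UTC+5:00, so local arrival = 12:54 + 5:00 = 17:54 on Jun 19.
Layover = 03:49 − 17:54 (+1 day) = 9 hours 55 minutes.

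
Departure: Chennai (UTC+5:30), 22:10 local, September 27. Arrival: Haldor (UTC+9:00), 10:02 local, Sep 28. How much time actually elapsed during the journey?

8 hours 22 minutes

Departure in UTC: 22:10 − 5:30 = 16:40 on Sep 27.
Arrival in UTC: 10:02 − 9:00 = 01:02 on Sep 28.
Elapsed = 01:02 − 16:40 (+1 day) = 8 hours 22 minutes.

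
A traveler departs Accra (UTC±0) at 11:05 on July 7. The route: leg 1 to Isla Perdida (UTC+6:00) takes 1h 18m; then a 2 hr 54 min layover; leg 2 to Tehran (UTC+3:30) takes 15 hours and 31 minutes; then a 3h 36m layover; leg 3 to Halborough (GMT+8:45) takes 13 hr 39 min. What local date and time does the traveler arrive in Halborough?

08:48 on July 9

Accra is at UTC+0, so departure is already 11:05 UTC on Jul 7.
Add 1 hour 18 minutes leg 1 → 12:23 UTC.
Add 2 hours and 54 minutes layover in Isla Perdida → 15:17 UTC.
Add 15 hours 31 minutes leg 2 → 06:48 UTC (Jul 8).
Add 3 hours and 36 minutes layover in Tehran → 10:24 UTC.
Add 13 hours 39 minutes leg 3 → 00:03 UTC (Jul 9).
Halborough is UTC+8:45, so local arrival = 00:03 + 8:45 = 08:48 on Jul 9.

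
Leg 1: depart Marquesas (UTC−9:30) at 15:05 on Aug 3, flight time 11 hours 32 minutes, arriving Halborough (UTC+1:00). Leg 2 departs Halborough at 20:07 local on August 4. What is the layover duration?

Convert departure to UTC: 15:05 + 9:30 = 00:35 UTC on Aug 4.
Add 11 hours and 32 minutes flight time → 12:07 UTC.
Halborough is UTC+1:00, so local arrival = 12:07 + 1:00 = 13:07 on Aug 4.
Layover = 20:07 − 13:07 = 7 hours.

7 hours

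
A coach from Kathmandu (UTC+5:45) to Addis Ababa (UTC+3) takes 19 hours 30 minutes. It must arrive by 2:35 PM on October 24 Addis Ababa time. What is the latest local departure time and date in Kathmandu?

9:50 PM on October 23

Target arrival in UTC: 2:35 PM − 3:00 = 11:35 AM on Oct 24.
Subtract 19 hours 30 minutes → departure 4:05 PM UTC on Oct 23.
Kathmandu is UTC+5:45: 4:05 PM + 5:45 = 9:50 PM on Oct 23.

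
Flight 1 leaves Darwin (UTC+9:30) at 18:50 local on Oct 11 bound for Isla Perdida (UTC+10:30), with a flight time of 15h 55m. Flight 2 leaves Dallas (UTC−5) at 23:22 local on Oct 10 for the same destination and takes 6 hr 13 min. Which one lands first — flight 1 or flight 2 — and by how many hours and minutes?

the second, by 14 hours 40 minutes

Flight 1 in UTC: 18:50 − 9:30 = 09:20 on Oct 11.
+15 hours 55 minutes → arrive 01:15 UTC on Oct 12.
Flight 2 in UTC: 23:22 + 5:00 = 04:22 on Oct 11.
+6 hours 13 minutes → arrive 10:35 UTC on Oct 11.
Flight 2 lands earlier by 14 hours 40 minutes.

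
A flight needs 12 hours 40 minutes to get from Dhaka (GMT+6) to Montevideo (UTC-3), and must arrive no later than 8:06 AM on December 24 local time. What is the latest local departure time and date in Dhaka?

Target arrival in UTC: 8:06 AM + 3:00 = 11:06 AM on Dec 24.
Subtract 12 hours 40 minutes → departure 10:26 PM UTC on Dec 23.
Dhaka is UTC+6:00: 10:26 PM + 6:00 = 4:26 AM on Dec 24.

4:26 AM on Dec 24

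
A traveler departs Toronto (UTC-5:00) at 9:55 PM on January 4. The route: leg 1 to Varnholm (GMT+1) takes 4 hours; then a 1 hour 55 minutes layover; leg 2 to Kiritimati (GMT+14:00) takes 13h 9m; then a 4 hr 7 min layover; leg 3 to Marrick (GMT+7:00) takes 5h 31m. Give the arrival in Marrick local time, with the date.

2:37 PM on January 6

Convert departure to UTC: 9:55 PM + 5:00 = 2:55 AM UTC on Jan 5.
Add 4 hours leg 1 → 6:55 AM UTC.
Add 1 hour 55 minutes layover in Varnholm → 8:50 AM UTC.
Add 13 hours and 9 minutes leg 2 → 9:59 PM UTC.
Add 4 hours 7 minutes layover in Kiritimati → 2:06 AM UTC (Jan 6).
Add 5 hours and 31 minutes leg 3 → 7:37 AM UTC.
Marrick is UTC+7:00, so local arrival = 7:37 AM + 7:00 = 2:37 PM on Jan 6.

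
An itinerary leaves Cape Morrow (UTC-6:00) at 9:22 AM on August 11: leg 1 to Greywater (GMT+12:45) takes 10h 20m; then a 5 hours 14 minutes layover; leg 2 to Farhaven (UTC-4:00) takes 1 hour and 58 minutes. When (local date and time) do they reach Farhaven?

4:54 AM on August 12

Convert departure to UTC: 9:22 AM + 6:00 = 3:22 PM UTC on Aug 11.
Add 10 hours 20 minutes leg 1 → 1:42 AM UTC (Aug 12).
Add 5 hours 14 minutes layover in Greywater → 6:56 AM UTC.
Add 1 hour and 58 minutes leg 2 → 8:54 AM UTC.
Farhaven is UTC−4:00, so local arrival = 8:54 AM − 4:00 = 4:54 AM on Aug 12.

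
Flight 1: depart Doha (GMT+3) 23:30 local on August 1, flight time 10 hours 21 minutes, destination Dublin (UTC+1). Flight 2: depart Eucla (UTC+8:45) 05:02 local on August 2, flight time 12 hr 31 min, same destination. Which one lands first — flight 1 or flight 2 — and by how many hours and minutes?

the first, by 1 hour 57 minutes

Flight 1 in UTC: 23:30 − 3:00 = 20:30 on Aug 1.
+10 hours 21 minutes → arrive 06:51 UTC on Aug 2.
Flight 2 in UTC: 05:02 − 8:45 = 20:17 on Aug 1.
+12 hours 31 minutes → arrive 08:48 UTC on Aug 2.
Flight 1 lands earlier by 1 hour 57 minutes.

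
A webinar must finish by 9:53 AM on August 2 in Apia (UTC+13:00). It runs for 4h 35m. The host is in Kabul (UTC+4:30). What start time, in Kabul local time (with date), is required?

Target end time in UTC: 9:53 AM − 13:00 = 8:53 PM on Aug 1.
Subtract 4 hours and 35 minutes → start 4:18 PM UTC on Aug 1.
Kabul is UTC+4:30: 4:18 PM + 4:30 = 8:48 PM on Aug 1.

8:48 PM on August 1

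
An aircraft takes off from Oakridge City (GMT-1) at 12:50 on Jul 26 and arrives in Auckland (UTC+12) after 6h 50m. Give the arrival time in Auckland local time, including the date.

Auckland is 13:00 ahead of Oakridge City.
After 6 hours and 50 minutes it is 19:40 in Oakridge City.
Shift by the zone difference: 19:40 + 13:00 = 08:40 on Jul 27 in Auckland.

08:40 on July 27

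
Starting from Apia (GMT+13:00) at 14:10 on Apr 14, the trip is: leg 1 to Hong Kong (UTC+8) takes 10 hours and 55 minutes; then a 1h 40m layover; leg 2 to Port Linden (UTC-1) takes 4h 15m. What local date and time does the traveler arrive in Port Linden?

17:00 on Apr 14

Convert departure to UTC: 14:10 − 13:00 = 01:10 UTC on Apr 14.
Add 10 hours and 55 minutes leg 1 → 12:05 UTC.
Add 1 hour 40 minutes layover in Hong Kong → 13:45 UTC.
Add 4 hours and 15 minutes leg 2 → 18:00 UTC.
Port Linden is UTC−1:00, so local arrival = 18:00 − 1:00 = 17:00 on Apr 14.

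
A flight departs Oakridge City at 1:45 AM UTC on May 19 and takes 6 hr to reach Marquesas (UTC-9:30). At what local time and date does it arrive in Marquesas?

Departure is given in UTC: 1:45 AM on May 19.
Add 6 hours → 7:45 AM UTC.
Marquesas is UTC−9:30: 7:45 AM − 9:30 = 10:15 PM on May 18.

10:15 PM on May 18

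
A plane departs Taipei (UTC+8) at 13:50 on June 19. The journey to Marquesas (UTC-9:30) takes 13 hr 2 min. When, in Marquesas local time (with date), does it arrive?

Convert departure to UTC: 13:50 − 8:00 = 05:50 UTC on Jun 19.
Add 13 hours 2 minutes travel time → 18:52 UTC.
Marquesas is UTC−9:30, so local arrival = 18:52 − 9:30 = 09:22 on Jun 19.

09:22 on June 19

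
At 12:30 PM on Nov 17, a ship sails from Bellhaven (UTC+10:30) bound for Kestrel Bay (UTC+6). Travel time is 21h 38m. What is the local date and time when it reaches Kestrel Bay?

Convert departure to UTC: 12:30 PM − 10:30 = 2:00 AM UTC on Nov 17.
Add 21 hours and 38 minutes travel time → 11:38 PM UTC.
Kestrel Bay is UTC+6:00, so local arrival = 11:38 PM + 6:00 = 5:38 AM on Nov 18.

5:38 AM on Nov 18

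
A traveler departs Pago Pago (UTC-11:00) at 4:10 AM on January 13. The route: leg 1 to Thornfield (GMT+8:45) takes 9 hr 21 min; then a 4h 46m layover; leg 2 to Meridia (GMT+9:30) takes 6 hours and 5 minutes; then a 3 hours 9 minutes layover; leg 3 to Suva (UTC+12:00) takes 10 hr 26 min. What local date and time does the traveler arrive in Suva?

Convert departure to UTC: 4:10 AM + 11:00 = 3:10 PM UTC on Jan 13.
Add 9 hours and 21 minutes leg 1 → 12:31 AM UTC (Jan 14).
Add 4 hours 46 minutes layover in Thornfield → 5:17 AM UTC.
Add 6 hours 5 minutes leg 2 → 11:22 AM UTC.
Add 3 hours and 9 minutes layover in Meridia → 2:31 PM UTC.
Add 10 hours and 26 minutes leg 3 → 12:57 AM UTC (Jan 15).
Suva is UTC+12:00, so local arrival = 12:57 AM + 12:00 = 12:57 PM on Jan 15.

12:57 PM on January 15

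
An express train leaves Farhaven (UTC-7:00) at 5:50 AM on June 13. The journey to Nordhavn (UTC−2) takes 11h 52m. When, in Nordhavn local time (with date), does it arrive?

Convert departure to UTC: 5:50 AM + 7:00 = 12:50 PM UTC on Jun 13.
Add 11 hours and 52 minutes travel time → 12:42 AM UTC (Jun 14).
Nordhavn is UTC−2:00, so local arrival = 12:42 AM − 2:00 = 10:42 PM on Jun 13.

10:42 PM on June 13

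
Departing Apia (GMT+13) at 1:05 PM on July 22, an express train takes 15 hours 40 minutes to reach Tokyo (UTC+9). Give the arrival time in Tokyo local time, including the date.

12:45 AM on July 23

Convert departure to UTC: 1:05 PM − 13:00 = 12:05 AM UTC on Jul 22.
Add 15 hours 40 minutes travel time → 3:45 PM UTC.
Tokyo is UTC+9:00, so local arrival = 3:45 PM + 9:00 = 12:45 AM on Jul 23.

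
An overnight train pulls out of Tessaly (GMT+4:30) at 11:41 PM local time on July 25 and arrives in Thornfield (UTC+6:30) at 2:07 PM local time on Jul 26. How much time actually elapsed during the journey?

12 hours 26 minutes

Thornfield is 2:00 ahead of Tessaly.
Clock-face elapsed time (ignoring zones) is 14 hours 26 minutes.
Actual elapsed = 14 hours 26 minutes − 2:00 = 12 hours 26 minutes.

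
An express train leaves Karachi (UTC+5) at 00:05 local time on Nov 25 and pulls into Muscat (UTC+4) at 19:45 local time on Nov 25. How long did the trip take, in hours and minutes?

Departure in UTC: 00:05 − 5:00 = 19:05 on Nov 24.
Arrival in UTC: 19:45 − 4:00 = 15:45 on Nov 25.
Elapsed = 15:45 − 19:05 (+1 day) = 20 hours 40 minutes.

20 hours 40 minutes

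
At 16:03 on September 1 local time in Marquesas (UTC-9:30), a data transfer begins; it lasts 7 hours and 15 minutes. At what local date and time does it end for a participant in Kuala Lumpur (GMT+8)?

Kuala Lumpur is 17:30 ahead of Marquesas.
After 7 hours 15 minutes it is 23:18 in Marquesas.
Shift by the zone difference: 23:18 + 17:30 = 16:48 on Sep 2 in Kuala Lumpur.

16:48 on September 2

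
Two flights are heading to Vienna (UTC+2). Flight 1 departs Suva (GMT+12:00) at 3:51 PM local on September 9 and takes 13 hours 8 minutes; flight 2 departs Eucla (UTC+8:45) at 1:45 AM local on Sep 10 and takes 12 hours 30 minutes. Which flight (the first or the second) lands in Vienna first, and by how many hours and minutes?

Flight 1 in UTC: 3:51 PM − 12:00 = 3:51 AM on Sep 9.
+13 hours and 8 minutes → arrive 4:59 PM UTC on Sep 9.
Flight 2 in UTC: 1:45 AM − 8:45 = 5:00 PM on Sep 9.
+12 hours 30 minutes → arrive 5:30 AM UTC on Sep 10.
Flight 1 lands earlier by 12 hours 31 minutes.

the first, by 12 hours 31 minutes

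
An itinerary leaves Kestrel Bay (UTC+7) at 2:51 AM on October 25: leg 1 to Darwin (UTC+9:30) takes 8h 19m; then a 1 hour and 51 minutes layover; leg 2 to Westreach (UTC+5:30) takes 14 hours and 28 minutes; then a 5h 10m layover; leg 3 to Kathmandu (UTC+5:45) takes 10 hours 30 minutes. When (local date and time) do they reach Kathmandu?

Convert departure to UTC: 2:51 AM − 7:00 = 7:51 PM UTC on Oct 24.
Add 8 hours 19 minutes leg 1 → 4:10 AM UTC (Oct 25).
Add 1 hour and 51 minutes layover in Darwin → 6:01 AM UTC.
Add 14 hours 28 minutes leg 2 → 8:29 PM UTC.
Add 5 hours and 10 minutes layover in Westreach → 1:39 AM UTC (Oct 26).
Add 10 hours and 30 minutes leg 3 → 12:09 PM UTC.
Kathmandu is UTC+5:45, so local arrival = 12:09 PM + 5:45 = 5:54 PM on Oct 26.

5:54 PM on Oct 26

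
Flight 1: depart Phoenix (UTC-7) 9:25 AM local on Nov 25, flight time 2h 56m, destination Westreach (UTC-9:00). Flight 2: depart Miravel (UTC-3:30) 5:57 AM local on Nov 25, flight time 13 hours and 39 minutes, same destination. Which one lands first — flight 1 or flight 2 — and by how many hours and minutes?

Flight 1 in UTC: 9:25 AM + 7:00 = 4:25 PM on Nov 25.
+2 hours and 56 minutes → arrive 7:21 PM UTC on Nov 25.
Flight 2 in UTC: 5:57 AM + 3:30 = 9:27 AM on Nov 25.
+13 hours and 39 minutes → arrive 11:06 PM UTC on Nov 25.
Flight 1 lands earlier by 3 hours 45 minutes.

the first, by 3 hours 45 minutes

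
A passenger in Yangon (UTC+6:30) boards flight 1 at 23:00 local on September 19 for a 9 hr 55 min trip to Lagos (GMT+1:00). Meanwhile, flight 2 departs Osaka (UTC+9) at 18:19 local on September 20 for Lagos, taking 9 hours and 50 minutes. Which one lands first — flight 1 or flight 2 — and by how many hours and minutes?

Flight 1 in UTC: 23:00 − 6:30 = 16:30 on Sep 19.
+9 hours 55 minutes → arrive 02:25 UTC on Sep 20.
Flight 2 in UTC: 18:19 − 9:00 = 09:19 on Sep 20.
+9 hours 50 minutes → arrive 19:09 UTC on Sep 20.
Flight 1 lands earlier by 16 hours 44 minutes.

the first, by 16 hours 44 minutes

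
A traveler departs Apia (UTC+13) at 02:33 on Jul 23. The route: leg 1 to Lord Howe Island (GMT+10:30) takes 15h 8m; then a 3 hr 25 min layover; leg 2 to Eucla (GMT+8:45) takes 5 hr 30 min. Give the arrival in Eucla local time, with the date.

Convert departure to UTC: 02:33 − 13:00 = 13:33 UTC on Jul 22.
Add 15 hours 8 minutes leg 1 → 04:41 UTC (Jul 23).
Add 3 hours 25 minutes layover in Lord Howe Island → 08:06 UTC.
Add 5 hours and 30 minutes leg 2 → 13:36 UTC.
Eucla is UTC+8:45, so local arrival = 13:36 + 8:45 = 22:21 on Jul 23.

22:21 on Jul 23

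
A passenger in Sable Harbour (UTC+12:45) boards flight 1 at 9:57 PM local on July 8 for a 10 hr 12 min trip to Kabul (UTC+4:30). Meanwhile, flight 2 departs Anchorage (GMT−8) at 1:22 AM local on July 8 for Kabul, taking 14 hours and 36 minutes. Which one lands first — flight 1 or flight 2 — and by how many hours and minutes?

the first, by 4 hours 34 minutes

Flight 1 in UTC: 9:57 PM − 12:45 = 9:12 AM on Jul 8.
+10 hours 12 minutes → arrive 7:24 PM UTC on Jul 8.
Flight 2 in UTC: 1:22 AM + 8:00 = 9:22 AM on Jul 8.
+14 hours and 36 minutes → arrive 11:58 PM UTC on Jul 8.
Flight 1 lands earlier by 4 hours 34 minutes.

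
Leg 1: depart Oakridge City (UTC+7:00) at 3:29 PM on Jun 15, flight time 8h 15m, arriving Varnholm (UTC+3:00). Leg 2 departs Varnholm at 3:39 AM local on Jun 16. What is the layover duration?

7 hours 55 minutes

Convert departure to UTC: 3:29 PM − 7:00 = 8:29 AM UTC on Jun 15.
Add 8 hours 15 minutes flight time → 4:44 PM UTC.
Varnholm is UTC+3:00, so local arrival = 4:44 PM + 3:00 = 7:44 PM on Jun 15.
Layover = 3:39 AM − 7:44 PM (+1 day) = 7 hours 55 minutes.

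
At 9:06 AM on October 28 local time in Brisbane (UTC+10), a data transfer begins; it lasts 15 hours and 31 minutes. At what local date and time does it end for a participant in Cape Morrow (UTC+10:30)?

Convert start to UTC: 9:06 AM − 10:00 = 11:06 PM UTC on Oct 27.
Add 15 hours and 31 minutes duration → 2:37 PM UTC (Oct 28).
Cape Morrow is UTC+10:30, so local end time = 2:37 PM + 10:30 = 1:07 AM on Oct 29.

1:07 AM on Oct 29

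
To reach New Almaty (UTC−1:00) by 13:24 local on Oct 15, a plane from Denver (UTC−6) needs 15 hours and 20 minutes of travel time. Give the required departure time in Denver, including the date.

17:04 on October 14

Target arrival in UTC: 13:24 + 1:00 = 14:24 on Oct 15.
Subtract 15 hours 20 minutes → departure 23:04 UTC on Oct 14.
Denver is UTC−6:00: 23:04 − 6:00 = 17:04 on Oct 14.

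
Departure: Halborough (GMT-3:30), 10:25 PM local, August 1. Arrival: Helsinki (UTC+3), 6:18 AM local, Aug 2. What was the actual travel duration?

1 hour 23 minutes

Helsinki is 6:30 ahead of Halborough.
Clock-face elapsed time (ignoring zones) is 7 hours 53 minutes.
Actual elapsed = 7 hours 53 minutes − 6:30 = 1 hour 23 minutes.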